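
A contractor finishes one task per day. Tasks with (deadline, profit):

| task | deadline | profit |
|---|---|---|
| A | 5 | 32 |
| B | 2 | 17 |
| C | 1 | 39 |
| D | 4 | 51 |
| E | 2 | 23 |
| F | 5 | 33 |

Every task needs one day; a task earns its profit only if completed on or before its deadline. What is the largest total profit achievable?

178

Profit order: D=51 C=39 F=33 A=32 E=23 B=17
Assign: D→slot 4, C→slot 1, F→slot 5, A→slot 3, E→slot 2, B skipped.
Slots: [1:C] [2:E] [3:A] [4:D] [5:F]
Profit = 39 + 23 + 32 + 51 + 33 = 178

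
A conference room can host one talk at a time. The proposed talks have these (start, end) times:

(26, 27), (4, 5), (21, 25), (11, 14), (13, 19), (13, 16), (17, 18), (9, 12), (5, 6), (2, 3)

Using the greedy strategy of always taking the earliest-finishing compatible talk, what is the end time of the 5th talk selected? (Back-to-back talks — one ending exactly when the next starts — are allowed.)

Order by finish time; keep every interval that doesn't clash with the previous kept one.
By end time: (2,3), (4,5), (5,6), (9,12), (11,14), (13,16), (17,18), (13,19), (21,25), (26,27).
Pick (2,3); next start ≥ 3 → (4,5); next start ≥ 5 → (5,6); next start ≥ 6 → (9,12); next start ≥ 12 → (13,16); next start ≥ 16 → (17,18); next start ≥ 18 → (21,25); next start ≥ 25 → (26,27).
Selected: (2,3) (4,5) (5,6) (9,12) (13,16) (17,18) (21,25) (26,27)

16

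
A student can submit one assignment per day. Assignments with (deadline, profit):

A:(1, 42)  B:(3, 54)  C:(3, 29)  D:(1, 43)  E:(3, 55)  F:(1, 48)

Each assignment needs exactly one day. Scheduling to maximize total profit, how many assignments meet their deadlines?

3

Take jobs in profit order; each goes to the latest open slot no later than its deadline.
Profit order: E=55 B=54 F=48 D=43 A=42 C=29
Assign: E→slot 3, B→slot 2, F→slot 1, D skipped, A skipped, C skipped.
Slots: [1:F] [2:B] [3:E]
3 of 6 scheduled.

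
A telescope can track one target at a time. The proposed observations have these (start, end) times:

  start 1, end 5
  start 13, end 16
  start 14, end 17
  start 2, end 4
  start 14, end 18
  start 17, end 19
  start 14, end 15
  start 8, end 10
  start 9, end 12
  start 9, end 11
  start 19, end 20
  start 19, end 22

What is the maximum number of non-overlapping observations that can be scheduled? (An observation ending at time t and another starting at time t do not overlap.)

5

Sort by end time and greedily take each interval whose start is ≥ the last chosen end.
By end time: (2,4), (1,5), (8,10), (9,11), (9,12), (14,15), (13,16), (14,17), (14,18), (17,19), (19,20), (19,22).
Pick (2,4); next start ≥ 4 → (8,10); next start ≥ 10 → (14,15); next start ≥ 15 → (17,19); next start ≥ 19 → (19,20).
Selected 5 observations.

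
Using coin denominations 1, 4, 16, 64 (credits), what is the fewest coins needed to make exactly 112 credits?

Greedy: take as many of the largest coin as possible, then repeat with the remainder.
112 = 1×64 + 3×16
Total coins = 1 + 3 = 4

4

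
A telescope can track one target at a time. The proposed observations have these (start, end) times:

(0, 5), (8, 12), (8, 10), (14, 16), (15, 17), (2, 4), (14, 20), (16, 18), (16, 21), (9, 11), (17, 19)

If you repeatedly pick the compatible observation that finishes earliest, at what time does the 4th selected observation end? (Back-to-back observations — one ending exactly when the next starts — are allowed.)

Sorted by end: (2,4)  (0,5)  (8,10)  (9,11)  (8,12)  (14,16)  (15,17)  (16,18)  (17,19)  (14,20)  (16,21)
take (2,4); take (8,10); skip (9,11); take (14,16); skip (15,17); take (16,18); skip (17,19).
Selected: (2,4) (8,10) (14,16) (16,18)

18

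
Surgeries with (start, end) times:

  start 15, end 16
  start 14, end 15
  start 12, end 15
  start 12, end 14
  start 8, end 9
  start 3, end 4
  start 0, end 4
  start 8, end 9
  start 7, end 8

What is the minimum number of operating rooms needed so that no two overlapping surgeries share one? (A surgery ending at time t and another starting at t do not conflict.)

Count concurrent intervals with a sweep; the peak is the room count.
starts: [0, 3, 7, 8, 8, 12, 12, 14, 15]
ends:   [4, 4, 8, 9, 9, 14, 15, 15, 16]
s0→1 s3→2  — peak 2.

2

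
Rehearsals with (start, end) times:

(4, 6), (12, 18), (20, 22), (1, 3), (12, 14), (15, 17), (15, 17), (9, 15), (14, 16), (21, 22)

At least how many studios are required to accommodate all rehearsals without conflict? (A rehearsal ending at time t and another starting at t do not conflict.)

Count concurrent intervals with a sweep; the peak is the room count.
starts: [1, 4, 9, 12, 12, 14, 15, 15, 20, 21]
ends:   [3, 6, 14, 15, 16, 17, 17, 18, 22, 22]
s1→1 e3→0 s4→1 e6→0 s9→1 s12→2 s12→3 e14→2 s14→3 e15→2 s15→3 s15→4  — peak 4.

4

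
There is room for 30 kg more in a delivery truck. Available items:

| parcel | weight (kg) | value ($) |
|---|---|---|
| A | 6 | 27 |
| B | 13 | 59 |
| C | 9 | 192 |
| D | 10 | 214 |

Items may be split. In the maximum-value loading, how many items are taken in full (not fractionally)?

Sort by value per unit weight and fill in that order.
Ratios (sorted): D 21.40, C 21.33, B 4.54, A 4.50
take D (10 @ 214); take C (9 @ 192); take 11/13 of B → 49.92. Capacity used 30/30.
2 item(s) taken whole; one partial (take 11/13 of B).

2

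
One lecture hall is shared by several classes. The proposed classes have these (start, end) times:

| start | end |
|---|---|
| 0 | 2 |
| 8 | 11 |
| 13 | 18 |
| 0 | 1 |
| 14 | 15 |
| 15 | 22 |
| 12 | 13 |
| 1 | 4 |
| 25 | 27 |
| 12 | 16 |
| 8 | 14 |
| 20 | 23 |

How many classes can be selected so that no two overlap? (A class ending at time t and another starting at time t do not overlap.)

By end time: (0,1), (0,2), (1,4), (8,11), (12,13), (8,14), (14,15), (12,16), (13,18), (15,22), (20,23), (25,27).
Pick (0,1); next start ≥ 1 → (1,4); next start ≥ 4 → (8,11); next start ≥ 11 → (12,13); next start ≥ 13 → (14,15); next start ≥ 15 → (15,22); next start ≥ 22 → (25,27).
Selected 7 classes.

7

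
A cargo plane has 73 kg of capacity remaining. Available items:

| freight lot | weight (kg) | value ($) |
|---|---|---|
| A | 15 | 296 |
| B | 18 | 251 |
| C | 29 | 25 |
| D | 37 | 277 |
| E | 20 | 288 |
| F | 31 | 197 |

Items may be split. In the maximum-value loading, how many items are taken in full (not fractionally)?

Greedy by value/weight ratio, highest first.
Order: A (296/15=19.73) > E (288/20=14.40) > B (251/18=13.94) > D (277/37=7.49) > F (197/31=6.35) > C (25/29=0.86)
Fill: take A (15 @ 296) → take E (20 @ 288) → take B (18 @ 251) → take 20/37 of D → 149.73; 73/73 used.
3 item(s) taken whole; one partial (take 20/37 of D).

3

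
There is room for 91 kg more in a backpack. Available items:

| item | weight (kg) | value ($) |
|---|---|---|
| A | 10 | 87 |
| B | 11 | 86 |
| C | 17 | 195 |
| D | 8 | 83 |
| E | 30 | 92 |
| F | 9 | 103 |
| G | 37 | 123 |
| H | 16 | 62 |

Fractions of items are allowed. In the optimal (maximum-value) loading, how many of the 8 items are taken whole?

Order: C (195/17=11.47) > F (103/9=11.44) > D (83/8=10.38) > A (87/10=8.70) > B (86/11=7.82) > H (62/16=3.88) > G (123/37=3.32) > E (92/30=3.07)
Fill: take C (17 @ 195) → take F (9 @ 103) → take D (8 @ 83) → take A (10 @ 87) → take B (11 @ 86) → take H (16 @ 62) → take 20/37 of G → 66.49; 91/91 used.
6 item(s) taken whole; one partial (take 20/37 of G).

6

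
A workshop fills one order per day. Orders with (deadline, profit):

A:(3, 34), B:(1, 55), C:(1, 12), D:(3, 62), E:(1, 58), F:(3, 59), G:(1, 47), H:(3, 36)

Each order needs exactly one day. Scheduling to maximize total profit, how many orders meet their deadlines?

Profit order: D=62 F=59 E=58 B=55 G=47 H=36 A=34 C=12
Assign: D→slot 3, F→slot 2, E→slot 1, B skipped, G skipped, H skipped, A skipped, C skipped.
Slots: [1:E] [2:F] [3:D]
3 of 8 scheduled.

3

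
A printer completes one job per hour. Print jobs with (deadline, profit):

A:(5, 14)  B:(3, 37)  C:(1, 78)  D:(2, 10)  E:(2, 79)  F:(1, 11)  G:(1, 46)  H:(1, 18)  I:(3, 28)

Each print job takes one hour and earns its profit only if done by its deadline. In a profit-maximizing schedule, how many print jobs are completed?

4

Sort by profit descending; place each in the latest free slot ≤ its deadline.
Profit order: E=79 C=78 G=46 B=37 I=28 H=18 A=14 F=11 D=10
Assign: E→slot 2, C→slot 1, G skipped, B→slot 3, I skipped, H skipped, A→slot 5, F skipped, D skipped.
Slots: [1:C] [2:E] [3:B] [5:A]
4 of 9 scheduled.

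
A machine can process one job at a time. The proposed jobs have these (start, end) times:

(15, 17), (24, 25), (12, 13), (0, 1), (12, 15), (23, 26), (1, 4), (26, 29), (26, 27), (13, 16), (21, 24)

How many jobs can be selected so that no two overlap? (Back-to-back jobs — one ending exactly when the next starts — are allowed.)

7

By end time: (0,1), (1,4), (12,13), (12,15), (13,16), (15,17), (21,24), (24,25), (23,26), (26,27), (26,29).
Pick (0,1); next start ≥ 1 → (1,4); next start ≥ 4 → (12,13); next start ≥ 13 → (13,16); next start ≥ 16 → (21,24); next start ≥ 24 → (24,25); next start ≥ 25 → (26,27).
Selected 7 jobs.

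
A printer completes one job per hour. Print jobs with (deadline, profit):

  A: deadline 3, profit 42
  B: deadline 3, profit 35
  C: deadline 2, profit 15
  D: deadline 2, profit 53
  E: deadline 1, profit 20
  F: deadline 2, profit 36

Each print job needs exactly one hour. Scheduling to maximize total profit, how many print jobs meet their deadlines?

Profit order: D=53 A=42 F=36 B=35 E=20 C=15
Assign: D→slot 2, A→slot 3, F→slot 1, B skipped, E skipped, C skipped.
Slots: [1:F] [2:D] [3:A]
3 of 6 scheduled.

3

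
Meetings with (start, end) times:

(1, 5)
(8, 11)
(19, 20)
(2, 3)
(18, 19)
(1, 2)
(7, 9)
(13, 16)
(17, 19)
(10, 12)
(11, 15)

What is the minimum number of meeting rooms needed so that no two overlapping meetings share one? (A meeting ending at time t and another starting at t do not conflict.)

2

Count concurrent intervals with a sweep; the peak is the room count.
Events (time:±→running): 1:+→1 1:+→2 … peak 2.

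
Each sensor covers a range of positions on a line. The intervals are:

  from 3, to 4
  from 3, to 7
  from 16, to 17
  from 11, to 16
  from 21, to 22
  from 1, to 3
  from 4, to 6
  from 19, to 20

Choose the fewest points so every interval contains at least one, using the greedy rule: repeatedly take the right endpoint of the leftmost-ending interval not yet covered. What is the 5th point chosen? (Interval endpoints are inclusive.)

22

Sort by right endpoint; whenever an interval is uncovered, place a point at its right end.
By right end: [1,3]  [3,4]  [4,6]  [3,7]  [11,16]  [16,17]  [19,20]  [21,22]
[1,3] uncovered → point at 3; [4,6] uncovered → point at 6; [11,16] uncovered → point at 16; [19,20] uncovered → point at 20; [21,22] uncovered → point at 22.
Points: 3, 6, 16, 20, 22 (5 total).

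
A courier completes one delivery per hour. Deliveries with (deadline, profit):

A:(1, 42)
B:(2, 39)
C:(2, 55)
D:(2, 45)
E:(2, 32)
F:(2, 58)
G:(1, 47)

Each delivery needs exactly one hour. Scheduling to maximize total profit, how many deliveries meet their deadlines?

2

By profit: F(d2,58), C(d2,55), G(d1,47), D(d2,45), A(d1,42), B(d2,39), E(d2,32)
F→slot 2; C→slot 1; G skipped; D skipped; A skipped; B skipped; E skipped.
2 of 7 scheduled.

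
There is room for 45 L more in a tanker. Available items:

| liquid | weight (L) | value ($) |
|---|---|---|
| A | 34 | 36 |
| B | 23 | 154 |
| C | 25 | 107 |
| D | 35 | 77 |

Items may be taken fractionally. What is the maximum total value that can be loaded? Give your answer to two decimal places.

Ratios (sorted): B 6.70, C 4.28, D 2.20, A 1.06
take B (23 @ 154); take 22/25 of C → 94.16. Capacity used 45/45.
Total value = 248.16

248.16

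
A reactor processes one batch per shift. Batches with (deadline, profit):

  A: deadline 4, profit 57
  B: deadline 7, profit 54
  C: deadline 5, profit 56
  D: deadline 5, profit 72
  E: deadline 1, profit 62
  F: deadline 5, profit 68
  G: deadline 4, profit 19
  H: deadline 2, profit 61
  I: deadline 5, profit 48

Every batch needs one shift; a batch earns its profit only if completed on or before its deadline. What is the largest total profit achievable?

374

Take jobs in profit order; each goes to the latest open slot no later than its deadline.
Profit order: D=72 F=68 E=62 H=61 A=57 C=56 B=54 I=48 G=19
Assign: D→slot 5, F→slot 4, E→slot 1, H→slot 2, A→slot 3, C skipped, B→slot 7, I skipped, G skipped.
Slots: [1:E] [2:H] [3:A] [4:F] [5:D] [7:B]
Profit = 62 + 61 + 57 + 68 + 72 + 54 = 374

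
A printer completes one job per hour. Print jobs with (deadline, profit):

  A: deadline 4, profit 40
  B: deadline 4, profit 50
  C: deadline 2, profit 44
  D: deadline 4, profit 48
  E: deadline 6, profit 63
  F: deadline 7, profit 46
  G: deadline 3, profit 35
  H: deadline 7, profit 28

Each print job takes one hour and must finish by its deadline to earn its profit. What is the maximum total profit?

319

Sort by profit descending; place each in the latest free slot ≤ its deadline.
By profit: E(d6,63), B(d4,50), D(d4,48), F(d7,46), C(d2,44), A(d4,40), G(d3,35), H(d7,28)
E→slot 6; B→slot 4; D→slot 3; F→slot 7; C→slot 2; A→slot 1; G skipped; H→slot 5.
Profit = 40 + 44 + 48 + 50 + 28 + 63 + 46 = 319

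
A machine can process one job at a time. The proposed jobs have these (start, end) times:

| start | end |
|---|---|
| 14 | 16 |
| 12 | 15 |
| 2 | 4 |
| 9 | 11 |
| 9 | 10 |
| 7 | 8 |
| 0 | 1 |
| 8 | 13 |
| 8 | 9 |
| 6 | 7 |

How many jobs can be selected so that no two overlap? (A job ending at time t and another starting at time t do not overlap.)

Order by finish time; keep every interval that doesn't clash with the previous kept one.
Sorted by end: (0,1)  (2,4)  (6,7)  (7,8)  (8,9)  (9,10)  (9,11)  (8,13)  (12,15)  (14,16)
take (0,1); take (2,4); take (6,7); take (7,8); take (8,9); take (9,10); skip (9,11); take (12,15).
Selected 7 jobs.

7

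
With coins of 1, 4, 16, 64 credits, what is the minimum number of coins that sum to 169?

Use the largest denomination that fits, subtract, and repeat.
169 − 2×64→41 − 2×16→9 − 2×4→1 − 1×1→0
Total coins = 2 + 2 + 2 + 1 = 7

7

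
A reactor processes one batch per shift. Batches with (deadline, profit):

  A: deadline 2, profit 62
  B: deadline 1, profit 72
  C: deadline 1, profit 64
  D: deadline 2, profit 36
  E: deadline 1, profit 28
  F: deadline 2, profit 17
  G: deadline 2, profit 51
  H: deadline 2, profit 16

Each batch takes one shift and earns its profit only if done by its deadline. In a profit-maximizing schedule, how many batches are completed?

Sort by profit descending; place each in the latest free slot ≤ its deadline.
By profit: B(d1,72), C(d1,64), A(d2,62), G(d2,51), D(d2,36), E(d1,28), F(d2,17), H(d2,16)
B→slot 1; C skipped; A→slot 2; G skipped; D skipped; E skipped; F skipped; H skipped.
2 of 8 scheduled.

2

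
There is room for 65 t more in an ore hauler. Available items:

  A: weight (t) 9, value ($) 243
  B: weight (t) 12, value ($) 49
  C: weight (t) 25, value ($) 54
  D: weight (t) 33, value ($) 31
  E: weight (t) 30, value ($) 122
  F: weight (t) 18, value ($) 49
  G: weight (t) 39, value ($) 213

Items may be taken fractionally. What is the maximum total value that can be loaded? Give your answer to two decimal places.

525.33

Greedy by value/weight ratio, highest first.
Ratios (sorted): A 27.00, G 5.46, B 4.08, E 4.07, F 2.72, C 2.16, D 0.94
take A (9 @ 243); take G (39 @ 213); take B (12 @ 49); take 5/30 of E → 20.33. Capacity used 65/65.
Total value = 525.33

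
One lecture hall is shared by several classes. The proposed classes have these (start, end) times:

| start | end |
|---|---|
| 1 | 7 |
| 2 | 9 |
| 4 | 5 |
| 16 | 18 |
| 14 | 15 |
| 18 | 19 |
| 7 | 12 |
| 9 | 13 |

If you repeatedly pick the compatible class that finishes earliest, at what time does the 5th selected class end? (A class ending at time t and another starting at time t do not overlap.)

Order by finish time; keep every interval that doesn't clash with the previous kept one.
Sorted by end: (4,5)  (1,7)  (2,9)  (7,12)  (9,13)  (14,15)  (16,18)  (18,19)
take (4,5); take (7,12); take (14,15); take (16,18); take (18,19).
Selected: (4,5) (7,12) (14,15) (16,18) (18,19)

19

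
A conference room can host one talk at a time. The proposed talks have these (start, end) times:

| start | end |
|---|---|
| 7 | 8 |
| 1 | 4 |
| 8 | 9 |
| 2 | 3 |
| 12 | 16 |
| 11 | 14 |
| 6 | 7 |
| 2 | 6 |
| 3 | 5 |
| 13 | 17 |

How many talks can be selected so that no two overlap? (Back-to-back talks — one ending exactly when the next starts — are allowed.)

Sorted by end: (2,3)  (1,4)  (3,5)  (2,6)  (6,7)  (7,8)  (8,9)  (11,14)  (12,16)  (13,17)
take (2,3); take (3,5); take (6,7); take (7,8); take (8,9); take (11,14).
Selected 6 talks.

6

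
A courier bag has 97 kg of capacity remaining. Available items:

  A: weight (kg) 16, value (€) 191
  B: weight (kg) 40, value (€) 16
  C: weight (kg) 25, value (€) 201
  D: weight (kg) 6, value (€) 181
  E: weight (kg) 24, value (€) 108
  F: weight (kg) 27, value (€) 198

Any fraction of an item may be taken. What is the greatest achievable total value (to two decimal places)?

874.50

Order: D (181/6=30.17) > A (191/16=11.94) > C (201/25=8.04) > F (198/27=7.33) > E (108/24=4.50) > B (16/40=0.40)
Fill: take D (6 @ 181) → take A (16 @ 191) → take C (25 @ 201) → take F (27 @ 198) → take 23/24 of E → 103.50; 97/97 used.
Total value = 874.50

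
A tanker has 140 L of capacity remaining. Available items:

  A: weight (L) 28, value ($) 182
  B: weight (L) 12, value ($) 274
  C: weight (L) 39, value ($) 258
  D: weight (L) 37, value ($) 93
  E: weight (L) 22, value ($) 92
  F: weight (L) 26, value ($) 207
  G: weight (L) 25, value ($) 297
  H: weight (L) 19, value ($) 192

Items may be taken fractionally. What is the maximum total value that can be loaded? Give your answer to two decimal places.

Greedy by value/weight ratio, highest first.
Ratios (sorted): B 22.83, G 11.88, H 10.11, F 7.96, C 6.62, A 6.50, E 4.18, D 2.51
take B (12 @ 274); take G (25 @ 297); take H (19 @ 192); take F (26 @ 207); take C (39 @ 258); take 19/28 of A → 123.50. Capacity used 140/140.
Total value = 1351.50

1351.50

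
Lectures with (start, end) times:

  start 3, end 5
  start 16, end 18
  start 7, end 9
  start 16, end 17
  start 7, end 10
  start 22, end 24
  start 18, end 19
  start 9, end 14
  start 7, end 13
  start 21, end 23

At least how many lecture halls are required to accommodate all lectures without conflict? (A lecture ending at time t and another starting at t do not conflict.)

3

Count concurrent intervals with a sweep; the peak is the room count.
starts: [3, 7, 7, 7, 9, 16, 16, 18, 21, 22]
ends:   [5, 9, 10, 13, 14, 17, 18, 19, 23, 24]
s3→1 e5→0 s7→1 s7→2 s7→3  — peak 3.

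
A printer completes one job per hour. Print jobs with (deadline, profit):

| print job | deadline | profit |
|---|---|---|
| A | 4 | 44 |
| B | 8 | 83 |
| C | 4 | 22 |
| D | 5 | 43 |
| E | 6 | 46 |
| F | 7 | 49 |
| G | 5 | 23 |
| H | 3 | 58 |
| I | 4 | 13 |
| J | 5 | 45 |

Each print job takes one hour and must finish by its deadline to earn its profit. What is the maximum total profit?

By profit: B(d8,83), H(d3,58), F(d7,49), E(d6,46), J(d5,45), A(d4,44), D(d5,43), G(d5,23), C(d4,22), I(d4,13)
B→slot 8; H→slot 3; F→slot 7; E→slot 6; J→slot 5; A→slot 4; D→slot 2; G→slot 1; C skipped; I skipped.
Profit = 23 + 43 + 58 + 44 + 45 + 46 + 49 + 83 = 391

391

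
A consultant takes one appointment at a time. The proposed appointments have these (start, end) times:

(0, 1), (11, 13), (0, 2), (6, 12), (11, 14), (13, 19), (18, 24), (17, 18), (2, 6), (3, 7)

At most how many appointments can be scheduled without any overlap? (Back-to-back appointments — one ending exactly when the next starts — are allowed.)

5

Sorted by end: (0,1)  (0,2)  (2,6)  (3,7)  (6,12)  (11,13)  (11,14)  (17,18)  (13,19)  (18,24)
take (0,1); skip (0,2); take (2,6); take (6,12); skip (11,14); take (17,18); take (18,24).
Selected 5 appointments.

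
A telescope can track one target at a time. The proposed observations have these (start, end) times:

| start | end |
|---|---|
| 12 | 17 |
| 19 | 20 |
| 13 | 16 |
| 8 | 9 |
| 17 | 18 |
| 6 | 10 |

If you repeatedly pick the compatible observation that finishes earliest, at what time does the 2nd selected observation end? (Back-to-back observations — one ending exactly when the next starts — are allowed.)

By end time: (8,9), (6,10), (13,16), (12,17), (17,18), (19,20).
Pick (8,9); next start ≥ 9 → (13,16); next start ≥ 16 → (17,18); next start ≥ 18 → (19,20).
Selected: (8,9) (13,16) (17,18) (19,20)

16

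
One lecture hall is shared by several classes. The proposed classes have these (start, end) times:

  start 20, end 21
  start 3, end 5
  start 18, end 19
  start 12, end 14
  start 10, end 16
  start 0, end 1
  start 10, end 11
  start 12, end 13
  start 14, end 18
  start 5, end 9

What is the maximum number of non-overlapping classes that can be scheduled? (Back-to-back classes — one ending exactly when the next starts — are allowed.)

Order by finish time; keep every interval that doesn't clash with the previous kept one.
By end time: (0,1), (3,5), (5,9), (10,11), (12,13), (12,14), (10,16), (14,18), (18,19), (20,21).
Pick (0,1); next start ≥ 1 → (3,5); next start ≥ 5 → (5,9); next start ≥ 9 → (10,11); next start ≥ 11 → (12,13); next start ≥ 13 → (14,18); next start ≥ 18 → (18,19); next start ≥ 19 → (20,21).
Selected 8 classes.

8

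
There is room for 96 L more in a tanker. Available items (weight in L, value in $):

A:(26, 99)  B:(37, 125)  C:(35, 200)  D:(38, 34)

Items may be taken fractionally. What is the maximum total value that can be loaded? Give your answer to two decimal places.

417.24

Greedy by value/weight ratio, highest first.
Order: C (200/35=5.71) > A (99/26=3.81) > B (125/37=3.38) > D (34/38=0.89)
Fill: take C (35 @ 200) → take A (26 @ 99) → take 35/37 of B → 118.24; 96/96 used.
Total value = 417.24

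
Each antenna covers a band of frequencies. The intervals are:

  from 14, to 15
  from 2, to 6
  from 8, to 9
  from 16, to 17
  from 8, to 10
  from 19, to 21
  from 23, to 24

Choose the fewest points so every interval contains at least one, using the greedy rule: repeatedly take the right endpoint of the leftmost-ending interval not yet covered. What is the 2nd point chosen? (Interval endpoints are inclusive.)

9

Process intervals by earliest right end; each time one isn't hit yet, stab at its right endpoint.
Sorted: [2,6] [8,9] [8,10] [14,15] [16,17] [19,21] [23,24]
{[2,6]} hit by 6; {[8,9],[8,10]} hit by 9; {[14,15]} hit by 15; {[16,17]} hit by 17; {[19,21]} hit by 21; {[23,24]} hit by 24.
Points: 6, 9, 15, 17, 21, 24 (6 total).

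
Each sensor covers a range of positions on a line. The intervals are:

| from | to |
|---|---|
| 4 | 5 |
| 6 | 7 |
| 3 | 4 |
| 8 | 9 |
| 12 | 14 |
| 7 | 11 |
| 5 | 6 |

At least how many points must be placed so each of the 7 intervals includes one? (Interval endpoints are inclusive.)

Sorted: [3,4] [4,5] [5,6] [6,7] [8,9] [7,11] [12,14]
{[3,4],[4,5]} hit by 4; {[5,6],[6,7]} hit by 6; {[8,9],[7,11]} hit by 9; {[12,14]} hit by 14.
Points: 4, 6, 9, 14 (4 total).

4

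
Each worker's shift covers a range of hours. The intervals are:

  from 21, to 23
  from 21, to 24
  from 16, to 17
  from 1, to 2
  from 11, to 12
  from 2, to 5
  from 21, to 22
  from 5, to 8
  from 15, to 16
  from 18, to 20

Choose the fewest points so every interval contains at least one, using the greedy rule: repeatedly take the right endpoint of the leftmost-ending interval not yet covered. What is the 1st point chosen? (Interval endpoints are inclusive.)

Process intervals by earliest right end; each time one isn't hit yet, stab at its right endpoint.
By right end: [1,2]  [2,5]  [5,8]  [11,12]  [15,16]  [16,17]  [18,20]  [21,22]  [21,23]  [21,24]
[1,2] uncovered → point at 2; [5,8] uncovered → point at 8; [11,12] uncovered → point at 12; [15,16] uncovered → point at 16; [18,20] uncovered → point at 20; [21,22] uncovered → point at 22.
Points: 2, 8, 12, 16, 20, 22 (6 total).

2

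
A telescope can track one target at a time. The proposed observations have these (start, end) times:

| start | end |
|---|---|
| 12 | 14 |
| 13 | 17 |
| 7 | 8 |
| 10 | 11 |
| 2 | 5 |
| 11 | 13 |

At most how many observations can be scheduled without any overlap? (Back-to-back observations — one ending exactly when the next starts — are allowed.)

Order by finish time; keep every interval that doesn't clash with the previous kept one.
By end time: (2,5), (7,8), (10,11), (11,13), (12,14), (13,17).
Pick (2,5); next start ≥ 5 → (7,8); next start ≥ 8 → (10,11); next start ≥ 11 → (11,13); next start ≥ 13 → (13,17).
Selected 5 observations.

5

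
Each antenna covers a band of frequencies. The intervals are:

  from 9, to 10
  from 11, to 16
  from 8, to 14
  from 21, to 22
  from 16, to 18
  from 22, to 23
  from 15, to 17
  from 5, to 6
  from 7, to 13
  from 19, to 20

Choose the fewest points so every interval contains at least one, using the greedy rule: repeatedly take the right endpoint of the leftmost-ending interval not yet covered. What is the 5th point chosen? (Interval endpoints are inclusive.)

22

By right end: [5,6]  [9,10]  [7,13]  [8,14]  [11,16]  [15,17]  [16,18]  [19,20]  [21,22]  [22,23]
[5,6] uncovered → point at 6; [9,10] uncovered → point at 10; [11,16] uncovered → point at 16; [19,20] uncovered → point at 20; [21,22] uncovered → point at 22.
Points: 6, 10, 16, 20, 22 (5 total).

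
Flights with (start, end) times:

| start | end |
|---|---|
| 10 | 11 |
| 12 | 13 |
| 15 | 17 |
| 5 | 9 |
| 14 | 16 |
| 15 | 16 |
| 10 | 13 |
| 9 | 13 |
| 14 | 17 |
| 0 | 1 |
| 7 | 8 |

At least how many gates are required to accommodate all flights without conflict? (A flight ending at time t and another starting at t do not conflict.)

4

Events (time:±→running): 0:+→1 1:-→0 5:+→1 7:+→2 8:-→1 9:-→0 9:+→1 10:+→2 10:+→3 11:-→2 12:+→3 13:-→2 13:-→1 13:-→0 14:+→1 14:+→2 15:+→3 15:+→4 … peak 4.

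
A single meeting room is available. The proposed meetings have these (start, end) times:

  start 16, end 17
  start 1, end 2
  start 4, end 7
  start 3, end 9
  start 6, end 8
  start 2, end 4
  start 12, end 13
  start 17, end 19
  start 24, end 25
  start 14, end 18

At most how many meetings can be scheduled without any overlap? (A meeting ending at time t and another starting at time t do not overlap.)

By end time: (1,2), (2,4), (4,7), (6,8), (3,9), (12,13), (16,17), (14,18), (17,19), (24,25).
Pick (1,2); next start ≥ 2 → (2,4); next start ≥ 4 → (4,7); next start ≥ 7 → (12,13); next start ≥ 13 → (16,17); next start ≥ 17 → (17,19); next start ≥ 19 → (24,25).
Selected 7 meetings.

7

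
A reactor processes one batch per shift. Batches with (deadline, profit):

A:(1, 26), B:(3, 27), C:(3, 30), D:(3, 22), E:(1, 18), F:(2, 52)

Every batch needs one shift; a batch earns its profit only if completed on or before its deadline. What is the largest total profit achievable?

109

Sort by profit descending; place each in the latest free slot ≤ its deadline.
Profit order: F=52 C=30 B=27 A=26 D=22 E=18
Assign: F→slot 2, C→slot 3, B→slot 1, A skipped, D skipped, E skipped.
Slots: [1:B] [2:F] [3:C]
Profit = 27 + 52 + 30 = 109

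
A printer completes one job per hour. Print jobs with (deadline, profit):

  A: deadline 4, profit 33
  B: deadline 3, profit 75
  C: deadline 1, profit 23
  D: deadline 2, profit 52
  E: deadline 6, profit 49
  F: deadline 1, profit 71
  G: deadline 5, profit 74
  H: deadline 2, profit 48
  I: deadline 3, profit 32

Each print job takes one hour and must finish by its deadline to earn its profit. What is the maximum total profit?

Sort by profit descending; place each in the latest free slot ≤ its deadline.
By profit: B(d3,75), G(d5,74), F(d1,71), D(d2,52), E(d6,49), H(d2,48), A(d4,33), I(d3,32), C(d1,23)
B→slot 3; G→slot 5; F→slot 1; D→slot 2; E→slot 6; H skipped; A→slot 4; I skipped; C skipped.
Profit = 71 + 52 + 75 + 33 + 74 + 49 = 354

354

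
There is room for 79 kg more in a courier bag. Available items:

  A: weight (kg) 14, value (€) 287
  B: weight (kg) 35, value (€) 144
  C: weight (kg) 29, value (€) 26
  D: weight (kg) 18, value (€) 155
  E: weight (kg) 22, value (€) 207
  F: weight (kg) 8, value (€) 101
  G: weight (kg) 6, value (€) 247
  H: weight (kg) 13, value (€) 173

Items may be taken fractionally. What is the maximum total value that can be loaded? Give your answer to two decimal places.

1152.78

Sort by value per unit weight and fill in that order.
Order: G (247/6=41.17) > A (287/14=20.50) > H (173/13=13.31) > F (101/8=12.62) > E (207/22=9.41) > D (155/18=8.61) > B (144/35=4.11) > C (26/29=0.90)
Fill: take G (6 @ 247) → take A (14 @ 287) → take H (13 @ 173) → take F (8 @ 101) → take E (22 @ 207) → take 16/18 of D → 137.78; 79/79 used.
Total value = 1152.78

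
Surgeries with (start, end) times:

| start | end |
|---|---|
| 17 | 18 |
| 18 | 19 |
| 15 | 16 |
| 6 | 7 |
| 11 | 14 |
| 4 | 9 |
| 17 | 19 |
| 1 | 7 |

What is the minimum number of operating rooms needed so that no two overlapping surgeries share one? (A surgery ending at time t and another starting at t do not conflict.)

3

The answer is the maximum number of intervals overlapping at any instant.
Events (time:±→running): 1:+→1 4:+→2 6:+→3 … peak 3.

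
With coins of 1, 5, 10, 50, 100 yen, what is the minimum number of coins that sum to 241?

241 − 2×100→41 − 4×10→1 − 1×1→0
Total coins = 2 + 4 + 1 = 7

7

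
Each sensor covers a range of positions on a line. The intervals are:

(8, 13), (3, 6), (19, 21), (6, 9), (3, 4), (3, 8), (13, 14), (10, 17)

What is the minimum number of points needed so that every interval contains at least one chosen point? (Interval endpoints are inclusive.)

4

Process intervals by earliest right end; each time one isn't hit yet, stab at its right endpoint.
Sorted: [3,4] [3,6] [3,8] [6,9] [8,13] [13,14] [10,17] [19,21]
{[3,4],[3,6],[3,8]} hit by 4; {[6,9],[8,13]} hit by 9; {[13,14],[10,17]} hit by 14; {[19,21]} hit by 21.
Points: 4, 9, 14, 21 (4 total).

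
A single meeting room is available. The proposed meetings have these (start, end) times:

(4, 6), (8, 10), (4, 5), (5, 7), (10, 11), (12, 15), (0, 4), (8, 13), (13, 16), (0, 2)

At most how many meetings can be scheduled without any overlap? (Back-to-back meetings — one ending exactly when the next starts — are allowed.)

Order by finish time; keep every interval that doesn't clash with the previous kept one.
By end time: (0,2), (0,4), (4,5), (4,6), (5,7), (8,10), (10,11), (8,13), (12,15), (13,16).
Pick (0,2); next start ≥ 2 → (4,5); next start ≥ 5 → (5,7); next start ≥ 7 → (8,10); next start ≥ 10 → (10,11); next start ≥ 11 → (12,15).
Selected 6 meetings.

6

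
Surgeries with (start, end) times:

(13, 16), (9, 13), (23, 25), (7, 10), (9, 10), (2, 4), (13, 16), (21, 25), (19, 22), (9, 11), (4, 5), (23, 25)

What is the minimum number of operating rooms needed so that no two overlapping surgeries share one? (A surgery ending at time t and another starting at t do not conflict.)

The answer is the maximum number of intervals overlapping at any instant.
Events (time:±→running): 2:+→1 4:-→0 4:+→1 5:-→0 7:+→1 9:+→2 9:+→3 9:+→4 … peak 4.

4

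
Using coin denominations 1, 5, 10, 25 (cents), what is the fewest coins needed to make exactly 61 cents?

61 = 2×25 + 1×10 + 1×1
Total coins = 2 + 1 + 1 = 4

4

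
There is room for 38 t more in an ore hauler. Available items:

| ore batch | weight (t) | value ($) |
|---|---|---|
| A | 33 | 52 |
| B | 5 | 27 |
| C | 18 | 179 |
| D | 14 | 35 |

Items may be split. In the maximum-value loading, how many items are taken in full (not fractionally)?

3

Sort by value per unit weight and fill in that order.
Ratios (sorted): C 9.94, B 5.40, D 2.50, A 1.58
take C (18 @ 179); take B (5 @ 27); take D (14 @ 35); take 1/33 of A → 1.58. Capacity used 38/38.
3 item(s) taken whole; one partial (take 1/33 of A).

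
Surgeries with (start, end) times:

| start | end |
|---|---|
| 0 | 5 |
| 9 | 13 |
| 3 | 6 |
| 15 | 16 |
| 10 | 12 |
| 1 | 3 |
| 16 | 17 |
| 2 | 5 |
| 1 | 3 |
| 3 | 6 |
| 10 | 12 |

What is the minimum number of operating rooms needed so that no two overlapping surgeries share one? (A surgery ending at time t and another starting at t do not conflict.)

Count concurrent intervals with a sweep; the peak is the room count.
Events (time:±→running): 0:+→1 1:+→2 1:+→3 2:+→4 … peak 4.

4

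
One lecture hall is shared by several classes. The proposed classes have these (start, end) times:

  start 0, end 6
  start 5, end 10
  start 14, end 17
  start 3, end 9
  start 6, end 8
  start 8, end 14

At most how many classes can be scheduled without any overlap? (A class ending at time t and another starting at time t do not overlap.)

Sort by end time and greedily take each interval whose start is ≥ the last chosen end.
Sorted by end: (0,6)  (6,8)  (3,9)  (5,10)  (8,14)  (14,17)
take (0,6); take (6,8); take (8,14); take (14,17).
Selected 4 classes.

4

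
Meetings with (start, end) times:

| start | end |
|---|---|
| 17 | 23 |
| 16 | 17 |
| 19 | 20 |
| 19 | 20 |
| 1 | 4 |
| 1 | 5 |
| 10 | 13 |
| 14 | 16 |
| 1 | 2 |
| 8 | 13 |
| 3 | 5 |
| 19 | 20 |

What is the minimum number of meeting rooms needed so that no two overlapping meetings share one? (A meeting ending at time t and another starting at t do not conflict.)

4

The answer is the maximum number of intervals overlapping at any instant.
starts: [1, 1, 1, 3, 8, 10, 14, 16, 17, 19, 19, 19]
ends:   [2, 4, 5, 5, 13, 13, 16, 17, 20, 20, 20, 23]
s1→1 s1→2 s1→3 e2→2 s3→3 e4→2 e5→1 e5→0 s8→1 s10→2 e13→1 e13→0 s14→1 e16→0 s16→1 e17→0 s17→1 s19→2 s19→3 s19→4  — peak 4.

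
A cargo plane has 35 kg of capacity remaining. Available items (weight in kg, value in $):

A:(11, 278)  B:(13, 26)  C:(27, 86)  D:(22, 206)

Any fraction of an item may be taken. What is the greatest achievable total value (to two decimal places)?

490.37

Sort by value per unit weight and fill in that order.
Order: A (278/11=25.27) > D (206/22=9.36) > C (86/27=3.19) > B (26/13=2.00)
Fill: take A (11 @ 278) → take D (22 @ 206) → take 2/27 of C → 6.37; 35/35 used.
Total value = 490.37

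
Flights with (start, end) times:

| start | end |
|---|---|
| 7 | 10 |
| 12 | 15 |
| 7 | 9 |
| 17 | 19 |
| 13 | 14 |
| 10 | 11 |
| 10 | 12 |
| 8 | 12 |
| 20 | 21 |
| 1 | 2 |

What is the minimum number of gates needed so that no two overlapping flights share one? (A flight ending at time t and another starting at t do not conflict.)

starts: [1, 7, 7, 8, 10, 10, 12, 13, 17, 20]
ends:   [2, 9, 10, 11, 12, 12, 14, 15, 19, 21]
s1→1 e2→0 s7→1 s7→2 s8→3  — peak 3.

3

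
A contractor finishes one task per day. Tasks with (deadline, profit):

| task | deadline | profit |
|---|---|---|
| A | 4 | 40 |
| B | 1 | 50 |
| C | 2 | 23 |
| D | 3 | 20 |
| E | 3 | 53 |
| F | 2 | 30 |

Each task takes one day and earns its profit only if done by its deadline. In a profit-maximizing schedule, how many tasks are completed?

By profit: E(d3,53), B(d1,50), A(d4,40), F(d2,30), C(d2,23), D(d3,20)
E→slot 3; B→slot 1; A→slot 4; F→slot 2; C skipped; D skipped.
4 of 6 scheduled.

4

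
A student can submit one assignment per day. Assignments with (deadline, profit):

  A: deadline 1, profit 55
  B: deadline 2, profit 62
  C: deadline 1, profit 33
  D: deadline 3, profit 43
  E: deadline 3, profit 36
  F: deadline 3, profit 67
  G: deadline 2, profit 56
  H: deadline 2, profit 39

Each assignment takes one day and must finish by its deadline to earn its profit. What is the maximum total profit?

Sort by profit descending; place each in the latest free slot ≤ its deadline.
By profit: F(d3,67), B(d2,62), G(d2,56), A(d1,55), D(d3,43), H(d2,39), E(d3,36), C(d1,33)
F→slot 3; B→slot 2; G→slot 1; A skipped; D skipped; H skipped; E skipped; C skipped.
Profit = 56 + 62 + 67 = 185

185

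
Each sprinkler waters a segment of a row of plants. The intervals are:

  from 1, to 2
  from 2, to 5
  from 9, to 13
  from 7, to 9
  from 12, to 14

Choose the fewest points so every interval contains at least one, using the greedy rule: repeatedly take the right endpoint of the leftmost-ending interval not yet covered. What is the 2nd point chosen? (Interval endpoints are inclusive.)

9

Sort by right endpoint; whenever an interval is uncovered, place a point at its right end.
By right end: [1,2]  [2,5]  [7,9]  [9,13]  [12,14]
[1,2] uncovered → point at 2; [7,9] uncovered → point at 9; [12,14] uncovered → point at 14.
Points: 2, 9, 14 (3 total).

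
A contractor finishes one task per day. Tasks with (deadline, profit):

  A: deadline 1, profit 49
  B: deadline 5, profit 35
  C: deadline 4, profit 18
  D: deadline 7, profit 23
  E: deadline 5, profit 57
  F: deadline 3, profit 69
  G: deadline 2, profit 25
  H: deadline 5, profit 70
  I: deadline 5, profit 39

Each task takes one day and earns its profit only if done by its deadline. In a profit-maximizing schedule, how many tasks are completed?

6

By profit: H(d5,70), F(d3,69), E(d5,57), A(d1,49), I(d5,39), B(d5,35), G(d2,25), D(d7,23), C(d4,18)
H→slot 5; F→slot 3; E→slot 4; A→slot 1; I→slot 2; B skipped; G skipped; D→slot 7; C skipped.
6 of 9 scheduled.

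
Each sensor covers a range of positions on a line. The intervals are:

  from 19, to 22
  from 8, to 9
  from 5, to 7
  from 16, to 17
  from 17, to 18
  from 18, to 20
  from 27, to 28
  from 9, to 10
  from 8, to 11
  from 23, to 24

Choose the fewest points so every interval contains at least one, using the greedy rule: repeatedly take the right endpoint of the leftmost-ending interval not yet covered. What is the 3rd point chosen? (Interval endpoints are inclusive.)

17

Sort by right endpoint; whenever an interval is uncovered, place a point at its right end.
By right end: [5,7]  [8,9]  [9,10]  [8,11]  [16,17]  [17,18]  [18,20]  [19,22]  [23,24]  [27,28]
[5,7] uncovered → point at 7; [8,9] uncovered → point at 9; [16,17] uncovered → point at 17; [18,20] uncovered → point at 20; [23,24] uncovered → point at 24; [27,28] uncovered → point at 28.
Points: 7, 9, 17, 20, 24, 28 (6 total).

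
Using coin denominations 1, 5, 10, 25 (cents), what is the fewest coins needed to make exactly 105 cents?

5

105 = 4×25 + 1×5
Total coins = 4 + 1 = 5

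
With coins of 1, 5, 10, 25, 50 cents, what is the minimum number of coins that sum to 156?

156 − 3×50→6 − 1×5→1 − 1×1→0
Total coins = 3 + 1 + 1 = 5

5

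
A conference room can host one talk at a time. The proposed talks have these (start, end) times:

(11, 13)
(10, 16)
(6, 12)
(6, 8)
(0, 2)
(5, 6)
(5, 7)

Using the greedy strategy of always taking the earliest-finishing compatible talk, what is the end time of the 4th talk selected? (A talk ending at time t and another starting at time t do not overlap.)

Greedy by earliest finish: after sorting by end time, pick each interval compatible with the last pick.
By end time: (0,2), (5,6), (5,7), (6,8), (6,12), (11,13), (10,16).
Pick (0,2); next start ≥ 2 → (5,6); next start ≥ 6 → (6,8); next start ≥ 8 → (11,13).
Selected: (0,2) (5,6) (6,8) (11,13)

13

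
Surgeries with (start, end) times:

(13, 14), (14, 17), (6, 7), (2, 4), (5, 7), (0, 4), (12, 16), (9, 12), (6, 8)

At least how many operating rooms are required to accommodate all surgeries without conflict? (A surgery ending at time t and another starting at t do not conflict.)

3

The answer is the maximum number of intervals overlapping at any instant.
starts: [0, 2, 5, 6, 6, 9, 12, 13, 14]
ends:   [4, 4, 7, 7, 8, 12, 14, 16, 17]
s0→1 s2→2 e4→1 e4→0 s5→1 s6→2 s6→3  — peak 3.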